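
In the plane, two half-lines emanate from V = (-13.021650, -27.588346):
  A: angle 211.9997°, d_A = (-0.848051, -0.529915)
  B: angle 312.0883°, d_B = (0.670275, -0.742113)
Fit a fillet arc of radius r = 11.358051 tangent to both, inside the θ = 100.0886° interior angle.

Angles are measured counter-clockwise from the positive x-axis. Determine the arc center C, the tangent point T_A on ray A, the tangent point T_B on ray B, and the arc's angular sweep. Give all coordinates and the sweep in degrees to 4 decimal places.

center=(-15.0725,-42.2630) T_A=(-21.0913,-32.6308) T_B=(-6.6436,-34.6500) sweep=79.9114

bisector direction at 262.0440° = (-0.138413,-0.990375)
center distance |VC| = r/sin(θ/2) = 11.358051/sin(50.0443°) = 14.817274
C = V + |VC|·bis = (-15.0725,-42.2630)
T_A = V + ((C−V)·d_A)·d_A = V + 9.5156·d_A = (-21.0913,-32.6308)
T_B = V + ((C−V)·d_B)·d_B = V + 9.5156·d_B = (-6.6436,-34.6500)
sweep = 180° − θ = 79.9114°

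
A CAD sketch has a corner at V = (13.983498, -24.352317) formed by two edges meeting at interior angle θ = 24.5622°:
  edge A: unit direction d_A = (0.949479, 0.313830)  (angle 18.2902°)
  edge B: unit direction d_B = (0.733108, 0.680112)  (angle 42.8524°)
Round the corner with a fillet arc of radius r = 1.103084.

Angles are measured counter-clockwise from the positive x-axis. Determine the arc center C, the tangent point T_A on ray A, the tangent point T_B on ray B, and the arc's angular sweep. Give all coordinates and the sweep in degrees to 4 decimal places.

bisector direction at 30.5713° = (0.860997,0.508610)
center distance |VC| = r/sin(θ/2) = 1.103084/sin(12.2811°) = 5.185906
C = V + |VC|·bis = (18.4485,-21.7147)
T_A = V + ((C−V)·d_A)·d_A = V + 5.0672·d_A = (18.7947,-22.7621)
T_B = V + ((C−V)·d_B)·d_B = V + 5.0672·d_B = (17.6983,-20.9060)
sweep = 180° − θ = 155.4378°

center=(18.4485,-21.7147) T_A=(18.7947,-22.7621) T_B=(17.6983,-20.9060) sweep=155.4378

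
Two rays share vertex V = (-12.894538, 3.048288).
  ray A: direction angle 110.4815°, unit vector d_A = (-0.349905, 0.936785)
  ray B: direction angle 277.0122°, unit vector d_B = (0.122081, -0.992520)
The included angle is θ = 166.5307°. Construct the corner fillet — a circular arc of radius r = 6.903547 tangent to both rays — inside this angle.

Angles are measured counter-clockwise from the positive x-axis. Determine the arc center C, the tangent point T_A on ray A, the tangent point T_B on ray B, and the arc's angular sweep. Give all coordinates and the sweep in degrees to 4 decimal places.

bisector direction at 193.7468° = (-0.971355,-0.237632)
center distance |VC| = r/sin(θ/2) = 6.903547/sin(83.2653°) = 6.951513
C = V + |VC|·bis = (-19.6469,1.3964)
T_A = V + ((C−V)·d_A)·d_A = V + 0.8152·d_A = (-13.1798,3.8120)
T_B = V + ((C−V)·d_B)·d_B = V + 0.8152·d_B = (-12.7950,2.2392)
sweep = 180° − θ = 13.4693°

center=(-19.6469,1.3964) T_A=(-13.1798,3.8120) T_B=(-12.7950,2.2392) sweep=13.4693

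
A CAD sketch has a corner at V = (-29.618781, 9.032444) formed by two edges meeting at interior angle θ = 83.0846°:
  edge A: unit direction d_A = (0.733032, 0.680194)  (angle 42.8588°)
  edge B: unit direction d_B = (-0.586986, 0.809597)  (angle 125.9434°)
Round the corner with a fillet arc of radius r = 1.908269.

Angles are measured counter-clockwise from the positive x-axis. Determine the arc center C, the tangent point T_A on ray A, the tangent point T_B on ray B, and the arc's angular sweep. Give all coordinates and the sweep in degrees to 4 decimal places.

bisector direction at 84.4011° = (0.097564,0.995229)
center distance |VC| = r/sin(θ/2) = 1.908269/sin(41.5423°) = 2.877484
C = V + |VC|·bis = (-29.3380,11.8962)
T_A = V + ((C−V)·d_A)·d_A = V + 2.1537·d_A = (-28.0400,10.4974)
T_B = V + ((C−V)·d_B)·d_B = V + 2.1537·d_B = (-30.8830,10.7761)
sweep = 180° − θ = 96.9154°

center=(-29.3380,11.8962) T_A=(-28.0400,10.4974) T_B=(-30.8830,10.7761) sweep=96.9154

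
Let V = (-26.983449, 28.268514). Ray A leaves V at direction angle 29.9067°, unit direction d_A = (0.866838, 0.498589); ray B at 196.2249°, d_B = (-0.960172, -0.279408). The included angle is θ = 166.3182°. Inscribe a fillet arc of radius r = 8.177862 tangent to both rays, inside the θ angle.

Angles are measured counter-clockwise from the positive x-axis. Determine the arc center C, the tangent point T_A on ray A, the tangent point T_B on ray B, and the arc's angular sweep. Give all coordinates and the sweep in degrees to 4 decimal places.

center=(-30.2104,35.8466) T_A=(-26.1330,28.7577) T_B=(-27.9254,27.9944) sweep=13.6818

bisector direction at 113.0658° = (-0.391788,0.920056)
center distance |VC| = r/sin(θ/2) = 8.177862/sin(83.1591°) = 8.236500
C = V + |VC|·bis = (-30.2104,35.8466)
T_A = V + ((C−V)·d_A)·d_A = V + 0.9811·d_A = (-26.1330,28.7577)
T_B = V + ((C−V)·d_B)·d_B = V + 0.9811·d_B = (-27.9254,27.9944)
sweep = 180° − θ = 13.6818°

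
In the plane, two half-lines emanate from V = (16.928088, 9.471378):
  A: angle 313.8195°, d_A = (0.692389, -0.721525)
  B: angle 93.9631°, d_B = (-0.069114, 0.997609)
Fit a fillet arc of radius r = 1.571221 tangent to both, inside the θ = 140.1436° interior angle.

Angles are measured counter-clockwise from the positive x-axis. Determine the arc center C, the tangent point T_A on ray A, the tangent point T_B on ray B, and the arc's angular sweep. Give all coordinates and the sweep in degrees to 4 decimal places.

bisector direction at 23.8913° = (0.914315,0.405003)
center distance |VC| = r/sin(θ/2) = 1.571221/sin(70.0718°) = 1.671297
C = V + |VC|·bis = (18.4562,10.1483)
T_A = V + ((C−V)·d_A)·d_A = V + 0.5696·d_A = (17.3225,9.0604)
T_B = V + ((C−V)·d_B)·d_B = V + 0.5696·d_B = (16.8887,10.0397)
sweep = 180° − θ = 39.8564°

center=(18.4562,10.1483) T_A=(17.3225,9.0604) T_B=(16.8887,10.0397) sweep=39.8564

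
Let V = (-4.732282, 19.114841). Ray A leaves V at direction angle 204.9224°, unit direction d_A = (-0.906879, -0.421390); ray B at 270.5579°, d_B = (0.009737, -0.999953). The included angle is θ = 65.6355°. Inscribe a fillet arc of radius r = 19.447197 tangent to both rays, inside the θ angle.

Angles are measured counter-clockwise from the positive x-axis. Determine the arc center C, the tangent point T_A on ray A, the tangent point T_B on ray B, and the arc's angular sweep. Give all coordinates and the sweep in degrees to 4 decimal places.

bisector direction at 237.7401° = (-0.533760,-0.845636)
center distance |VC| = r/sin(θ/2) = 19.447197/sin(32.8177°) = 35.882517
C = V + |VC|·bis = (-23.8849,-11.2287)
T_A = V + ((C−V)·d_A)·d_A = V + 30.1556·d_A = (-32.0798,6.4076)
T_B = V + ((C−V)·d_B)·d_B = V + 30.1556·d_B = (-4.4387,-11.0394)
sweep = 180° − θ = 114.3645°

center=(-23.8849,-11.2287) T_A=(-32.0798,6.4076) T_B=(-4.4387,-11.0394) sweep=114.3645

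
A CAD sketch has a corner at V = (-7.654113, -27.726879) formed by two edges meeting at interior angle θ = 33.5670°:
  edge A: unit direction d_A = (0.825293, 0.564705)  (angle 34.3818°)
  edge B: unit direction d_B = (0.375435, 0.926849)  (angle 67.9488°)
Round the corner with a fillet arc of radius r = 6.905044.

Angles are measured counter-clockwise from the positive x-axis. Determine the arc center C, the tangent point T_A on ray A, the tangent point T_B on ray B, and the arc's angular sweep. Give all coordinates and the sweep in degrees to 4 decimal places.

center=(7.3412,-9.0996) T_A=(11.2405,-14.7983) T_B=(0.9413,-6.5072) sweep=146.4330

bisector direction at 51.1653° = (0.627076,0.778958)
center distance |VC| = r/sin(θ/2) = 6.905044/sin(16.7835°) = 23.913067
C = V + |VC|·bis = (7.3412,-9.0996)
T_A = V + ((C−V)·d_A)·d_A = V + 22.8944·d_A = (11.2405,-14.7983)
T_B = V + ((C−V)·d_B)·d_B = V + 22.8944·d_B = (0.9413,-6.5072)
sweep = 180° − θ = 146.4330°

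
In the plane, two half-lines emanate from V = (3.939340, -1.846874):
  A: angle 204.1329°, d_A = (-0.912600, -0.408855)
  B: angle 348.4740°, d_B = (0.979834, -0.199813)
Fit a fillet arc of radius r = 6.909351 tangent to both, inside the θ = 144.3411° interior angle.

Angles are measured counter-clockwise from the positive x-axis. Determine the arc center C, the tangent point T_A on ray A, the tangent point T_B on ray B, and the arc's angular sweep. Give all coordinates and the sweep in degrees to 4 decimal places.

bisector direction at 276.3034° = (0.109794,-0.993954)
center distance |VC| = r/sin(θ/2) = 6.909351/sin(72.1706°) = 7.257934
C = V + |VC|·bis = (4.7362,-9.0609)
T_A = V + ((C−V)·d_A)·d_A = V + 2.2223·d_A = (1.9113,-2.7555)
T_B = V + ((C−V)·d_B)·d_B = V + 2.2223·d_B = (6.1168,-2.2909)
sweep = 180° − θ = 35.6589°

center=(4.7362,-9.0609) T_A=(1.9113,-2.7555) T_B=(6.1168,-2.2909) sweep=35.6589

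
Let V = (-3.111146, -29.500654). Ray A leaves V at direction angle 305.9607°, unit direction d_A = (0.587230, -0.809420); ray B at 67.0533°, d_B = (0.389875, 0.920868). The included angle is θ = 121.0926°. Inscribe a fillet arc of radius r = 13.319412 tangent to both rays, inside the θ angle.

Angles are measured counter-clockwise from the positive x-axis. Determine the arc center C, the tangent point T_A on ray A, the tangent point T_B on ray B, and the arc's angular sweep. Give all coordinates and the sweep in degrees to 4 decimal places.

bisector direction at 6.5070° = (0.993558,0.113325)
center distance |VC| = r/sin(θ/2) = 13.319412/sin(60.5463°) = 15.296424
C = V + |VC|·bis = (12.0867,-27.7672)
T_A = V + ((C−V)·d_A)·d_A = V + 7.5216·d_A = (1.3057,-35.5888)
T_B = V + ((C−V)·d_B)·d_B = V + 7.5216·d_B = (-0.1787,-22.5743)
sweep = 180° − θ = 58.9074°

center=(12.0867,-27.7672) T_A=(1.3057,-35.5888) T_B=(-0.1787,-22.5743) sweep=58.9074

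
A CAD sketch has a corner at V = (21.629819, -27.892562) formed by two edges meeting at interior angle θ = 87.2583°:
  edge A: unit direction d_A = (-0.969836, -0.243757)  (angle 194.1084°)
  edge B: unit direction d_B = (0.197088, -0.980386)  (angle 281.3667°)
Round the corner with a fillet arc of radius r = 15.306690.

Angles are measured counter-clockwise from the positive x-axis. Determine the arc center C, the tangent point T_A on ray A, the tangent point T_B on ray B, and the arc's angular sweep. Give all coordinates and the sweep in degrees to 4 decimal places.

center=(9.7880,-46.6516) T_A=(6.0569,-31.8066) T_B=(24.7945,-43.6349) sweep=92.7417

bisector direction at 237.7375° = (-0.533798,-0.845612)
center distance |VC| = r/sin(θ/2) = 15.306690/sin(43.6292°) = 22.183998
C = V + |VC|·bis = (9.7880,-46.6516)
T_A = V + ((C−V)·d_A)·d_A = V + 16.0572·d_A = (6.0569,-31.8066)
T_B = V + ((C−V)·d_B)·d_B = V + 16.0572·d_B = (24.7945,-43.6349)
sweep = 180° − θ = 92.7417°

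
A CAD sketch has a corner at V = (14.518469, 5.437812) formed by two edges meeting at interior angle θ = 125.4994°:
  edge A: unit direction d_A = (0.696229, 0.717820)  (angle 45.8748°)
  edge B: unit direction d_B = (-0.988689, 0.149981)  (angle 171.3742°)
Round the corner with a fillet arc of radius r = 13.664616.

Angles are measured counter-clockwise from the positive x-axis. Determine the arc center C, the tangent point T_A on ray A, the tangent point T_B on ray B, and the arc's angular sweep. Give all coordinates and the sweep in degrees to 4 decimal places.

center=(9.6097,20.0034) T_A=(19.4184,10.4897) T_B=(7.5602,6.4933) sweep=54.5006

bisector direction at 108.6245° = (-0.319365,0.947632)
center distance |VC| = r/sin(θ/2) = 13.664616/sin(62.7497°) = 15.370517
C = V + |VC|·bis = (9.6097,20.0034)
T_A = V + ((C−V)·d_A)·d_A = V + 7.0378·d_A = (19.4184,10.4897)
T_B = V + ((C−V)·d_B)·d_B = V + 7.0378·d_B = (7.5602,6.4933)
sweep = 180° − θ = 54.5006°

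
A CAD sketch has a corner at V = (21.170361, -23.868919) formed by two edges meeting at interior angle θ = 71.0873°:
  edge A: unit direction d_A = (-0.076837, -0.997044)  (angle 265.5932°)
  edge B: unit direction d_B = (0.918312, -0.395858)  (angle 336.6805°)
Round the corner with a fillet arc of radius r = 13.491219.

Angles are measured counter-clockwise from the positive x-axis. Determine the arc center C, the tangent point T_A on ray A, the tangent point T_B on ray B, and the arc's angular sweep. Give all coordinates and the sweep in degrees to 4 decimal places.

center=(33.1707,-43.7333) T_A=(19.7194,-42.6966) T_B=(38.5113,-31.3441) sweep=108.9127

bisector direction at 301.1369° = (0.517084,-0.855935)
center distance |VC| = r/sin(θ/2) = 13.491219/sin(35.5436°) = 23.207784
C = V + |VC|·bis = (33.1707,-43.7333)
T_A = V + ((C−V)·d_A)·d_A = V + 18.8835·d_A = (19.7194,-42.6966)
T_B = V + ((C−V)·d_B)·d_B = V + 18.8835·d_B = (38.5113,-31.3441)
sweep = 180° − θ = 108.9127°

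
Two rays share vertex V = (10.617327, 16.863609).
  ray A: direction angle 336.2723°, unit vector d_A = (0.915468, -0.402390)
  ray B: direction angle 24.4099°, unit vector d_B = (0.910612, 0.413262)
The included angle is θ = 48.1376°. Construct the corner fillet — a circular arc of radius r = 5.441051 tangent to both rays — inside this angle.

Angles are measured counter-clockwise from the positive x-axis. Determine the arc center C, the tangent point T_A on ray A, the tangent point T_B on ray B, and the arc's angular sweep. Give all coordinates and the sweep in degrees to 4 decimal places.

center=(23.9585,16.9430) T_A=(21.7690,11.9619) T_B=(21.7099,21.8977) sweep=131.8624

bisector direction at 0.3411° = (0.999982,0.005953)
center distance |VC| = r/sin(θ/2) = 5.441051/sin(24.0688°) = 13.341360
C = V + |VC|·bis = (23.9585,16.9430)
T_A = V + ((C−V)·d_A)·d_A = V + 12.1814·d_A = (21.7690,11.9619)
T_B = V + ((C−V)·d_B)·d_B = V + 12.1814·d_B = (21.7099,21.8977)
sweep = 180° − θ = 131.8624°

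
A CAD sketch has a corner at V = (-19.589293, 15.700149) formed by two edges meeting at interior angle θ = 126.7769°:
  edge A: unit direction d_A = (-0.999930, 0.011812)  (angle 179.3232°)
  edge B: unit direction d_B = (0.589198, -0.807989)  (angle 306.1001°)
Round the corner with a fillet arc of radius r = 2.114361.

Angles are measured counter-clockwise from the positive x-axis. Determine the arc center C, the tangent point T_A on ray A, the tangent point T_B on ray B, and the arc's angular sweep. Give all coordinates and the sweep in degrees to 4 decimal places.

bisector direction at 242.7117° = (-0.458469,-0.888710)
center distance |VC| = r/sin(θ/2) = 2.114361/sin(63.3884°) = 2.364888
C = V + |VC|·bis = (-20.6735,13.5984)
T_A = V + ((C−V)·d_A)·d_A = V + 1.0593·d_A = (-20.6485,15.7127)
T_B = V + ((C−V)·d_B)·d_B = V + 1.0593·d_B = (-18.9651,14.8442)
sweep = 180° − θ = 53.2231°

center=(-20.6735,13.5984) T_A=(-20.6485,15.7127) T_B=(-18.9651,14.8442) sweep=53.2231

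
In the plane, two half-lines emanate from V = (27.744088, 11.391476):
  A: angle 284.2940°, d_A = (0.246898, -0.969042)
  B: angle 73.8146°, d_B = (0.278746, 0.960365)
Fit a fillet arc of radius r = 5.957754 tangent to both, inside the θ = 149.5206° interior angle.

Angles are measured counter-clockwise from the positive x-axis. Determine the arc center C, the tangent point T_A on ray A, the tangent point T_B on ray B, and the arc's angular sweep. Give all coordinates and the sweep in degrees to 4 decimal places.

bisector direction at 359.0543° = (0.999864,-0.016505)
center distance |VC| = r/sin(θ/2) = 5.957754/sin(74.7603°) = 6.174897
C = V + |VC|·bis = (33.9181,11.2896)
T_A = V + ((C−V)·d_A)·d_A = V + 1.6231·d_A = (28.1448,9.8186)
T_B = V + ((C−V)·d_B)·d_B = V + 1.6231·d_B = (28.1965,12.9503)
sweep = 180° − θ = 30.4794°

center=(33.9181,11.2896) T_A=(28.1448,9.8186) T_B=(28.1965,12.9503) sweep=30.4794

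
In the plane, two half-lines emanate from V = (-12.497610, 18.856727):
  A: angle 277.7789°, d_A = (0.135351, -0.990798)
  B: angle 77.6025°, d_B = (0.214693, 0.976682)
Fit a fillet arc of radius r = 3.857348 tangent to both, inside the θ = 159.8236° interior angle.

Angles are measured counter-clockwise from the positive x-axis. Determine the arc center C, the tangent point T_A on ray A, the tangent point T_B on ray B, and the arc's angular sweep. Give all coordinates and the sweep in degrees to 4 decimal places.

bisector direction at 357.6907° = (0.999188,-0.040294)
center distance |VC| = r/sin(θ/2) = 3.857348/sin(79.9118°) = 3.917922
C = V + |VC|·bis = (-8.5829,18.6989)
T_A = V + ((C−V)·d_A)·d_A = V + 0.6863·d_A = (-12.4047,18.1768)
T_B = V + ((C−V)·d_B)·d_B = V + 0.6863·d_B = (-12.3503,19.5270)
sweep = 180° − θ = 20.1764°

center=(-8.5829,18.6989) T_A=(-12.4047,18.1768) T_B=(-12.3503,19.5270) sweep=20.1764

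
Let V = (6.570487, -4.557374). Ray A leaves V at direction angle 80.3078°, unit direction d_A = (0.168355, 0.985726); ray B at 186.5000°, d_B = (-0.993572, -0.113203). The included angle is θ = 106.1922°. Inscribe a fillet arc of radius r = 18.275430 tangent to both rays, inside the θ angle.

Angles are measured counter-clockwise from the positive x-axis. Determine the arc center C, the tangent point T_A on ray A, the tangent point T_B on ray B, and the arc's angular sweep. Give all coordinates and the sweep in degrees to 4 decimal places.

bisector direction at 133.4039° = (-0.687137,0.726528)
center distance |VC| = r/sin(θ/2) = 18.275430/sin(53.0961°) = 22.854464
C = V + |VC|·bis = (-9.1337,12.0470)
T_A = V + ((C−V)·d_A)·d_A = V + 13.7235·d_A = (8.8809,8.9703)
T_B = V + ((C−V)·d_B)·d_B = V + 13.7235·d_B = (-7.0648,-6.1109)
sweep = 180° − θ = 73.8078°

center=(-9.1337,12.0470) T_A=(8.8809,8.9703) T_B=(-7.0648,-6.1109) sweep=73.8078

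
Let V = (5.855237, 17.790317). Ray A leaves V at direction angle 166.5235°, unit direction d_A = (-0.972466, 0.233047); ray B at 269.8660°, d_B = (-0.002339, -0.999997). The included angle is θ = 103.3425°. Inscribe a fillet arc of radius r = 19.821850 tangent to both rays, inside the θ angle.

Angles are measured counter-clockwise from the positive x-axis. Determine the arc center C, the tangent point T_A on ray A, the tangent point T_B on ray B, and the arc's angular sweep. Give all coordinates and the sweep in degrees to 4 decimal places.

bisector direction at 218.1948° = (-0.785914,-0.618336)
center distance |VC| = r/sin(θ/2) = 19.821850/sin(51.6713°) = 25.267976
C = V + |VC|·bis = (-14.0032,2.1662)
T_A = V + ((C−V)·d_A)·d_A = V + 15.6705·d_A = (-9.3838,21.4423)
T_B = V + ((C−V)·d_B)·d_B = V + 15.6705·d_B = (5.8186,2.1198)
sweep = 180° − θ = 76.6575°

center=(-14.0032,2.1662) T_A=(-9.3838,21.4423) T_B=(5.8186,2.1198) sweep=76.6575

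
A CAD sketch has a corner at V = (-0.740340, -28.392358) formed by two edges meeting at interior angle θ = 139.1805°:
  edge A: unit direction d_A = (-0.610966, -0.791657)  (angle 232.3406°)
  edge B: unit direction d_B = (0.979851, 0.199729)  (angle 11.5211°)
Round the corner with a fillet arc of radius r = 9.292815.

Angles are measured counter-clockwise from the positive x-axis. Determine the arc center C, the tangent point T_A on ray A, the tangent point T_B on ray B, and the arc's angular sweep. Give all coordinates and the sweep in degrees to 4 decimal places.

center=(4.5038,-36.8073) T_A=(-2.8529,-31.1297) T_B=(2.6478,-27.7017) sweep=40.8195

bisector direction at 301.9308° = (0.528895,-0.848687)
center distance |VC| = r/sin(θ/2) = 9.292815/sin(69.5902°) = 9.915269
C = V + |VC|·bis = (4.5038,-36.8073)
T_A = V + ((C−V)·d_A)·d_A = V + 3.4578·d_A = (-2.8529,-31.1297)
T_B = V + ((C−V)·d_B)·d_B = V + 3.4578·d_B = (2.6478,-27.7017)
sweep = 180° − θ = 40.8195°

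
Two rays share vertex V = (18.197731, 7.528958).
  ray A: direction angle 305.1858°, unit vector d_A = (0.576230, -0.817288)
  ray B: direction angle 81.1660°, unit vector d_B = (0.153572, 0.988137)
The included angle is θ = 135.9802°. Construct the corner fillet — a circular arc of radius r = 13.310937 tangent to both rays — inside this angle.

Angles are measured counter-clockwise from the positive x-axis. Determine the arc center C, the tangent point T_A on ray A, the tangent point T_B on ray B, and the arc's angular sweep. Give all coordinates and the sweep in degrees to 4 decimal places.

center=(32.1771,10.8016) T_A=(21.2982,3.1314) T_B=(19.0240,12.8458) sweep=44.0198

bisector direction at 13.1759° = (0.973675,0.227941)
center distance |VC| = r/sin(θ/2) = 13.310937/sin(67.9901°) = 14.357311
C = V + |VC|·bis = (32.1771,10.8016)
T_A = V + ((C−V)·d_A)·d_A = V + 5.3806·d_A = (21.2982,3.1314)
T_B = V + ((C−V)·d_B)·d_B = V + 5.3806·d_B = (19.0240,12.8458)
sweep = 180° − θ = 44.0198°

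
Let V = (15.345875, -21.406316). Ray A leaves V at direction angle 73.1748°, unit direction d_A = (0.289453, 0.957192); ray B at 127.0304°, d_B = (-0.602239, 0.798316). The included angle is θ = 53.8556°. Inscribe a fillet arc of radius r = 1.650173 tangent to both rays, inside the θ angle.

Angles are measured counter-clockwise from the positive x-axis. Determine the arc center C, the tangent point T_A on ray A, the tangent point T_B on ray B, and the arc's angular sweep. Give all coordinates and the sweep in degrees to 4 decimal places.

bisector direction at 100.1026° = (-0.175411,0.984495)
center distance |VC| = r/sin(θ/2) = 1.650173/sin(26.9278°) = 3.643833
C = V + |VC|·bis = (14.7067,-17.8190)
T_A = V + ((C−V)·d_A)·d_A = V + 3.2488·d_A = (16.2862,-18.2966)
T_B = V + ((C−V)·d_B)·d_B = V + 3.2488·d_B = (13.3893,-18.8128)
sweep = 180° − θ = 126.1444°

center=(14.7067,-17.8190) T_A=(16.2862,-18.2966) T_B=(13.3893,-18.8128) sweep=126.1444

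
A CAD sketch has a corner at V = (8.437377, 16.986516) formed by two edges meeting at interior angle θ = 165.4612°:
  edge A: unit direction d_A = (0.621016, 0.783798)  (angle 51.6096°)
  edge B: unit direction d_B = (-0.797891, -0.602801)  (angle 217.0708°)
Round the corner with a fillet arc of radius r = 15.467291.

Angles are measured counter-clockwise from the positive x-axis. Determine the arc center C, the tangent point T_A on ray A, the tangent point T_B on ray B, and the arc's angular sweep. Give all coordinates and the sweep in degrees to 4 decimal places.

bisector direction at 134.3402° = (-0.698917,0.715203)
center distance |VC| = r/sin(θ/2) = 15.467291/sin(82.7306°) = 15.592622
C = V + |VC|·bis = (-2.4606,28.1384)
T_A = V + ((C−V)·d_A)·d_A = V + 1.9730·d_A = (9.6626,18.5330)
T_B = V + ((C−V)·d_B)·d_B = V + 1.9730·d_B = (6.8631,15.7972)
sweep = 180° − θ = 14.5388°

center=(-2.4606,28.1384) T_A=(9.6626,18.5330) T_B=(6.8631,15.7972) sweep=14.5388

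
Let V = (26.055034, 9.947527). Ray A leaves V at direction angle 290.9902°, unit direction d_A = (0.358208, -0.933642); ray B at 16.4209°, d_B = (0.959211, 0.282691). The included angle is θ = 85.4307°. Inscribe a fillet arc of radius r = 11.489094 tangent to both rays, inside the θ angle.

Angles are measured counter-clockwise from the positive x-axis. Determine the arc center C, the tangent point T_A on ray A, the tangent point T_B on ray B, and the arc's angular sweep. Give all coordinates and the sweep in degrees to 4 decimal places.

center=(41.2392,2.4449) T_A=(30.5125,-1.6706) T_B=(37.9914,13.4653) sweep=94.5693

bisector direction at 333.7056° = (0.896529,-0.442984)
center distance |VC| = r/sin(θ/2) = 11.489094/sin(42.7154°) = 16.936660
C = V + |VC|·bis = (41.2392,2.4449)
T_A = V + ((C−V)·d_A)·d_A = V + 12.4439·d_A = (30.5125,-1.6706)
T_B = V + ((C−V)·d_B)·d_B = V + 12.4439·d_B = (37.9914,13.4653)
sweep = 180° − θ = 94.5693°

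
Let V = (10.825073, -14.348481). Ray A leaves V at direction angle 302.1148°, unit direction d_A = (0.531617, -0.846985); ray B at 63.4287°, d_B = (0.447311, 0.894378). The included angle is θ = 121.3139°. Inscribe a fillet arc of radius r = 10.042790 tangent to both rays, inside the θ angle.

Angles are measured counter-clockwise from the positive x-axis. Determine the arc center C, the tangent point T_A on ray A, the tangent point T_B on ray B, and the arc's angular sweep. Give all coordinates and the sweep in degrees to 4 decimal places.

center=(22.3325,-13.7914) T_A=(13.8264,-19.1303) T_B=(13.3504,-9.2991) sweep=58.6861

bisector direction at 2.7717° = (0.998830,0.048357)
center distance |VC| = r/sin(θ/2) = 10.042790/sin(60.6570°) = 11.520907
C = V + |VC|·bis = (22.3325,-13.7914)
T_A = V + ((C−V)·d_A)·d_A = V + 5.6457·d_A = (13.8264,-19.1303)
T_B = V + ((C−V)·d_B)·d_B = V + 5.6457·d_B = (13.3504,-9.2991)
sweep = 180° − θ = 58.6861°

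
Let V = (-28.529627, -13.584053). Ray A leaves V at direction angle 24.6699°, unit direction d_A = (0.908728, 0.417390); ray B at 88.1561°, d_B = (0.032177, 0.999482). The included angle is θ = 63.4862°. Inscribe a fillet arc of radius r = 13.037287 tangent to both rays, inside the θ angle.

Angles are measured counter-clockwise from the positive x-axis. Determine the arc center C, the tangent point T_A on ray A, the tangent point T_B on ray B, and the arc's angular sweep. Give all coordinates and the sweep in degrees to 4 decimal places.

center=(-14.8210,7.0592) T_A=(-9.3794,-4.7881) T_B=(-27.8515,7.4787) sweep=116.5138

bisector direction at 56.4130° = (0.553203,0.833047)
center distance |VC| = r/sin(θ/2) = 13.037287/sin(31.7431°) = 24.780463
C = V + |VC|·bis = (-14.8210,7.0592)
T_A = V + ((C−V)·d_A)·d_A = V + 21.0737·d_A = (-9.3794,-4.7881)
T_B = V + ((C−V)·d_B)·d_B = V + 21.0737·d_B = (-27.8515,7.4787)
sweep = 180° − θ = 116.5138°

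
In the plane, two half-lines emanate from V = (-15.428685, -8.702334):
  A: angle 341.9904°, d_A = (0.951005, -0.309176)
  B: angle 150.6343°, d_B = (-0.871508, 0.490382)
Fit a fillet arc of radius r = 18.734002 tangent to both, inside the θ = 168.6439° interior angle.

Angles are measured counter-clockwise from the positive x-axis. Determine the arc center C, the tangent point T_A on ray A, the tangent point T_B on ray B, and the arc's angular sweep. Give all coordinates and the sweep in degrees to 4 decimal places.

center=(-7.8652,8.5379) T_A=(-13.6573,-9.2782) T_B=(-17.0520,-7.7889) sweep=11.3561

bisector direction at 66.3123° = (0.401750,0.915749)
center distance |VC| = r/sin(θ/2) = 18.734002/sin(84.3220°) = 18.826373
C = V + |VC|·bis = (-7.8652,8.5379)
T_A = V + ((C−V)·d_A)·d_A = V + 1.8627·d_A = (-13.6573,-9.2782)
T_B = V + ((C−V)·d_B)·d_B = V + 1.8627·d_B = (-17.0520,-7.7889)
sweep = 180° − θ = 11.3561°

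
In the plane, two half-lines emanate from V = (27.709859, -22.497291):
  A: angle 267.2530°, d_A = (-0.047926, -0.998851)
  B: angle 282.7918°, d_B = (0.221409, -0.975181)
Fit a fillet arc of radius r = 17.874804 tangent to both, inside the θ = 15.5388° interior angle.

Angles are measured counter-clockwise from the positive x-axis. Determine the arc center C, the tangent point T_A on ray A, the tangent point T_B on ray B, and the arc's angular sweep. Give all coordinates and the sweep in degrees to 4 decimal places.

center=(39.2854,-154.2130) T_A=(21.4311,-153.3563) T_B=(56.7166,-150.2554) sweep=164.4612

bisector direction at 275.0224° = (0.087545,-0.996161)
center distance |VC| = r/sin(θ/2) = 17.874804/sin(7.7694°) = 132.223366
C = V + |VC|·bis = (39.2854,-154.2130)
T_A = V + ((C−V)·d_A)·d_A = V + 131.0096·d_A = (21.4311,-153.3563)
T_B = V + ((C−V)·d_B)·d_B = V + 131.0096·d_B = (56.7166,-150.2554)
sweep = 180° − θ = 164.4612°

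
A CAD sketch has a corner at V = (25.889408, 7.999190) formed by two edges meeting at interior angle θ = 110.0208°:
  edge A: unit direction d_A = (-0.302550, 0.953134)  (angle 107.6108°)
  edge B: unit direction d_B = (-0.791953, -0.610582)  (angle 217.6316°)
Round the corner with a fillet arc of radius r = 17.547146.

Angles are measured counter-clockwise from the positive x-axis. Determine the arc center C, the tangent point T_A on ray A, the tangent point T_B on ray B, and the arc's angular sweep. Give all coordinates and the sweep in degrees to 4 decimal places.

bisector direction at 162.6212° = (-0.954351,0.298688)
center distance |VC| = r/sin(θ/2) = 17.547146/sin(55.0104°) = 21.418388
C = V + |VC|·bis = (5.4487,14.3966)
T_A = V + ((C−V)·d_A)·d_A = V + 12.2819·d_A = (22.1735,19.7055)
T_B = V + ((C−V)·d_B)·d_B = V + 12.2819·d_B = (16.1627,0.5001)
sweep = 180° − θ = 69.9792°

center=(5.4487,14.3966) T_A=(22.1735,19.7055) T_B=(16.1627,0.5001) sweep=69.9792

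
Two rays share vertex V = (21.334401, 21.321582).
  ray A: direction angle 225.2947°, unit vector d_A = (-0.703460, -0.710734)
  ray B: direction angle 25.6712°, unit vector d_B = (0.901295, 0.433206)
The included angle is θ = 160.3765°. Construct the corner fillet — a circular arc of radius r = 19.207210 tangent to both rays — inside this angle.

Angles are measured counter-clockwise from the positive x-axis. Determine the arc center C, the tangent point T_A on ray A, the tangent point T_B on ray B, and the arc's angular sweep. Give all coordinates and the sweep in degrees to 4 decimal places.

bisector direction at 305.4830° = (0.580461,-0.814288)
center distance |VC| = r/sin(θ/2) = 19.207210/sin(80.1882°) = 19.492325
C = V + |VC|·bis = (32.6489,5.4492)
T_A = V + ((C−V)·d_A)·d_A = V + 3.3217·d_A = (18.9977,18.9607)
T_B = V + ((C−V)·d_B)·d_B = V + 3.3217·d_B = (24.3282,22.7606)
sweep = 180° − θ = 19.6235°

center=(32.6489,5.4492) T_A=(18.9977,18.9607) T_B=(24.3282,22.7606) sweep=19.6235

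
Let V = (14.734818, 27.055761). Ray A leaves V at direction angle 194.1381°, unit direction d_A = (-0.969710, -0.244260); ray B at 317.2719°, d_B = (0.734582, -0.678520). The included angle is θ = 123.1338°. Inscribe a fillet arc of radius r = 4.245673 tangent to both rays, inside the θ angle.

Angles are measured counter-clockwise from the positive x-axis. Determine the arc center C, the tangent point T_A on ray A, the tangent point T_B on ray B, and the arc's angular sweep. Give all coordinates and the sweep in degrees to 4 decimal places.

bisector direction at 255.7050° = (-0.246914,-0.969037)
center distance |VC| = r/sin(θ/2) = 4.245673/sin(61.5669°) = 4.828065
C = V + |VC|·bis = (13.5427,22.3772)
T_A = V + ((C−V)·d_A)·d_A = V + 2.2988·d_A = (12.5057,26.4943)
T_B = V + ((C−V)·d_B)·d_B = V + 2.2988·d_B = (16.4235,25.4960)
sweep = 180° − θ = 56.8662°

center=(13.5427,22.3772) T_A=(12.5057,26.4943) T_B=(16.4235,25.4960) sweep=56.8662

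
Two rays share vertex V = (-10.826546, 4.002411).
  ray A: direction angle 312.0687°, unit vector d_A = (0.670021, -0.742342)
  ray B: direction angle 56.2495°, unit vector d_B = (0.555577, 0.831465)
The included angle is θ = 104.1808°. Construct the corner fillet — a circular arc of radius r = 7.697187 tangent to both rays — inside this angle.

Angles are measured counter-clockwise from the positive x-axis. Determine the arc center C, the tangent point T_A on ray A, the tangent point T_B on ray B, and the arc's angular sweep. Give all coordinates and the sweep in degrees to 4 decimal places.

center=(-1.0964,4.7100) T_A=(-6.8103,-0.4473) T_B=(-7.4963,8.9864) sweep=75.8192

bisector direction at 4.1591° = (0.997367,0.072526)
center distance |VC| = r/sin(θ/2) = 7.697187/sin(52.0904°) = 9.755857
C = V + |VC|·bis = (-1.0964,4.7100)
T_A = V + ((C−V)·d_A)·d_A = V + 5.9942·d_A = (-6.8103,-0.4473)
T_B = V + ((C−V)·d_B)·d_B = V + 5.9942·d_B = (-7.4963,8.9864)
sweep = 180° − θ = 75.8192°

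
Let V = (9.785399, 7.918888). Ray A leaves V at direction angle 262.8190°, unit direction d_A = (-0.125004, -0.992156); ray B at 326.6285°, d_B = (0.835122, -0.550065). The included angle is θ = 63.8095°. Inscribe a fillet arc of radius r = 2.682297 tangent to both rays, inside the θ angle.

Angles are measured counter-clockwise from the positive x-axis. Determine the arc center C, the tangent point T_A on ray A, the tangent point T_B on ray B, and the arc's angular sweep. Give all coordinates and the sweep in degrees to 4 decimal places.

center=(11.9081,3.3089) T_A=(9.2468,3.6442) T_B=(13.3835,5.5489) sweep=116.1905

bisector direction at 294.7237° = (0.418244,-0.908335)
center distance |VC| = r/sin(θ/2) = 2.682297/sin(31.9047°) = 5.075218
C = V + |VC|·bis = (11.9081,3.3089)
T_A = V + ((C−V)·d_A)·d_A = V + 4.3085·d_A = (9.2468,3.6442)
T_B = V + ((C−V)·d_B)·d_B = V + 4.3085·d_B = (13.3835,5.5489)
sweep = 180° − θ = 116.1905°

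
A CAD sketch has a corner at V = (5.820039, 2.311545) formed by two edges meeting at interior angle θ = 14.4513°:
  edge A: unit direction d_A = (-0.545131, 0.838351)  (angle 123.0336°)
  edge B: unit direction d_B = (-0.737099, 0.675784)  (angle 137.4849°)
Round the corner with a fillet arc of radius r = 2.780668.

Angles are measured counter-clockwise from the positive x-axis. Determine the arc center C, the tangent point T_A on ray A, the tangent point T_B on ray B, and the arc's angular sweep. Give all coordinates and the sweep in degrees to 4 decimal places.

center=(-8.4671,19.1827) T_A=(-6.1359,20.6985) T_B=(-10.3462,17.1330) sweep=165.5487

bisector direction at 130.2593° = (-0.646247,0.763128)
center distance |VC| = r/sin(θ/2) = 2.780668/sin(7.2256°) = 22.107857
C = V + |VC|·bis = (-8.4671,19.1827)
T_A = V + ((C−V)·d_A)·d_A = V + 21.9323·d_A = (-6.1359,20.6985)
T_B = V + ((C−V)·d_B)·d_B = V + 21.9323·d_B = (-10.3462,17.1330)
sweep = 180° − θ = 165.5487°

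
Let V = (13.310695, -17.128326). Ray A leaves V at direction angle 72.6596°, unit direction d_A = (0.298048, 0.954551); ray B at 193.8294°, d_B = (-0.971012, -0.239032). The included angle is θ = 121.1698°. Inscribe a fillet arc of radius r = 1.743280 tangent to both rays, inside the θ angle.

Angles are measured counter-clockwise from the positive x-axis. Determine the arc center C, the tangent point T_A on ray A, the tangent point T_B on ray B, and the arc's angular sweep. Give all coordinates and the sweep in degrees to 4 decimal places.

center=(11.9396,-15.6705) T_A=(13.6036,-16.1901) T_B=(12.3563,-17.3633) sweep=58.8302

bisector direction at 133.2445° = (-0.685113,0.728437)
center distance |VC| = r/sin(θ/2) = 1.743280/sin(60.5849°) = 2.001276
C = V + |VC|·bis = (11.9396,-15.6705)
T_A = V + ((C−V)·d_A)·d_A = V + 0.9829·d_A = (13.6036,-16.1901)
T_B = V + ((C−V)·d_B)·d_B = V + 0.9829·d_B = (12.3563,-17.3633)
sweep = 180° − θ = 58.8302°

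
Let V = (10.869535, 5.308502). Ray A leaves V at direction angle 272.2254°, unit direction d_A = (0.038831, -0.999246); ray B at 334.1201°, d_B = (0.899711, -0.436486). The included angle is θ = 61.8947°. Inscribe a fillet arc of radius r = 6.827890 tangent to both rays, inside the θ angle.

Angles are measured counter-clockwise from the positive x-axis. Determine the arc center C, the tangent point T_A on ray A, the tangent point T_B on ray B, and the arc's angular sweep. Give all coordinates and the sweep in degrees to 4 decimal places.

center=(18.1344,-5.8050) T_A=(11.3117,-6.0701) T_B=(21.1147,0.3381) sweep=118.1053

bisector direction at 303.1728° = (0.547165,-0.837025)
center distance |VC| = r/sin(θ/2) = 6.827890/sin(30.9474°) = 13.277370
C = V + |VC|·bis = (18.1344,-5.8050)
T_A = V + ((C−V)·d_A)·d_A = V + 11.3872·d_A = (11.3117,-6.0701)
T_B = V + ((C−V)·d_B)·d_B = V + 11.3872·d_B = (21.1147,0.3381)
sweep = 180° − θ = 118.1053°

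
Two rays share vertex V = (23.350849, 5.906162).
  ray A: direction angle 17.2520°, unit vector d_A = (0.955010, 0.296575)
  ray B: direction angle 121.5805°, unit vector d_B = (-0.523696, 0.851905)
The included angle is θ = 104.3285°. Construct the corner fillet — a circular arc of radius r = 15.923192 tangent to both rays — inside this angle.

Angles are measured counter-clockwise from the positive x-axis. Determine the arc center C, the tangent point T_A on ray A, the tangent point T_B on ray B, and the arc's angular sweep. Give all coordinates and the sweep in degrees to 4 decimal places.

bisector direction at 69.4163° = (0.351576,0.936159)
center distance |VC| = r/sin(θ/2) = 15.923192/sin(52.1643°) = 20.161747
C = V + |VC|·bis = (30.4392,24.7808)
T_A = V + ((C−V)·d_A)·d_A = V + 12.3672·d_A = (35.1617,9.5740)
T_B = V + ((C−V)·d_B)·d_B = V + 12.3672·d_B = (16.8742,16.4419)
sweep = 180° − θ = 75.6715°

center=(30.4392,24.7808) T_A=(35.1617,9.5740) T_B=(16.8742,16.4419) sweep=75.6715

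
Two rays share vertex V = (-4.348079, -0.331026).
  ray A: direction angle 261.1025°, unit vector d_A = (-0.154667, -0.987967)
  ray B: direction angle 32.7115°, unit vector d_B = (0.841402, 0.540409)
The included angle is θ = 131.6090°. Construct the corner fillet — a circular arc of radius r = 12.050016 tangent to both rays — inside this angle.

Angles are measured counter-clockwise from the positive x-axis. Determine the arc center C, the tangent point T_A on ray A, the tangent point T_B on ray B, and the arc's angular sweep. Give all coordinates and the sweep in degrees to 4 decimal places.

bisector direction at 326.9070° = (0.837785,-0.546000)
center distance |VC| = r/sin(θ/2) = 12.050016/sin(65.8045°) = 13.210531
C = V + |VC|·bis = (6.7195,-7.5440)
T_A = V + ((C−V)·d_A)·d_A = V + 5.4144·d_A = (-5.1855,-5.6802)
T_B = V + ((C−V)·d_B)·d_B = V + 5.4144·d_B = (0.2076,2.5949)
sweep = 180° − θ = 48.3910°

center=(6.7195,-7.5440) T_A=(-5.1855,-5.6802) T_B=(0.2076,2.5949) sweep=48.3910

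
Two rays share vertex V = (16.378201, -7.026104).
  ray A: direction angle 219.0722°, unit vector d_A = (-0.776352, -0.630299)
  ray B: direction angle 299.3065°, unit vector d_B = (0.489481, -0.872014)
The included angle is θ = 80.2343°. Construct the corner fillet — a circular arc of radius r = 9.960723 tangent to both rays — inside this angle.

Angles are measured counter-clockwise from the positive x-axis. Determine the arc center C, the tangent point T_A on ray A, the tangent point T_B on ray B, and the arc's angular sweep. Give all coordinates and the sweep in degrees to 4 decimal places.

bisector direction at 259.1894° = (-0.187564,-0.982252)
center distance |VC| = r/sin(θ/2) = 9.960723/sin(40.1172°) = 15.458498
C = V + |VC|·bis = (13.4787,-22.2103)
T_A = V + ((C−V)·d_A)·d_A = V + 11.8216·d_A = (7.2005,-14.4772)
T_B = V + ((C−V)·d_B)·d_B = V + 11.8216·d_B = (22.1646,-17.3347)
sweep = 180° − θ = 99.7657°

center=(13.4787,-22.2103) T_A=(7.2005,-14.4772) T_B=(22.1646,-17.3347) sweep=99.7657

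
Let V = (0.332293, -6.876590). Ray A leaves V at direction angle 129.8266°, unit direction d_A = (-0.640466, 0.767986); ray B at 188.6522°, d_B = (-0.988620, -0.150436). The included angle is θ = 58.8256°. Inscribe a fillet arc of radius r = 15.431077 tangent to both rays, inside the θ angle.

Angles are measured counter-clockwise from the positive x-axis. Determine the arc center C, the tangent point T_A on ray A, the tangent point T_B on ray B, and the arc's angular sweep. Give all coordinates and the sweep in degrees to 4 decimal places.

center=(-29.0491,4.2612) T_A=(-17.1982,14.1443) T_B=(-26.7277,-10.9942) sweep=121.1744

bisector direction at 159.2394° = (-0.935070,0.354464)
center distance |VC| = r/sin(θ/2) = 15.431077/sin(29.4128°) = 31.421560
C = V + |VC|·bis = (-29.0491,4.2612)
T_A = V + ((C−V)·d_A)·d_A = V + 27.3715·d_A = (-17.1982,14.1443)
T_B = V + ((C−V)·d_B)·d_B = V + 27.3715·d_B = (-26.7277,-10.9942)
sweep = 180° − θ = 121.1744°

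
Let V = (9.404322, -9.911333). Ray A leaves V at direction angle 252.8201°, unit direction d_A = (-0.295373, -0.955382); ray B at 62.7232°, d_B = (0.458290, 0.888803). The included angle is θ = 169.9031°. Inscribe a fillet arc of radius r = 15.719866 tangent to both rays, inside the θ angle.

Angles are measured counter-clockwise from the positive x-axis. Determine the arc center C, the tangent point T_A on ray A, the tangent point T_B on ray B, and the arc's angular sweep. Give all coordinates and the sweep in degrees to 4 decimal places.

center=(24.0126,-15.8813) T_A=(8.9941,-11.2381) T_B=(10.0408,-8.6770) sweep=10.0969

bisector direction at 337.7716° = (0.925684,-0.378299)
center distance |VC| = r/sin(θ/2) = 15.719866/sin(84.9515°) = 15.781086
C = V + |VC|·bis = (24.0126,-15.8813)
T_A = V + ((C−V)·d_A)·d_A = V + 1.3887·d_A = (8.9941,-11.2381)
T_B = V + ((C−V)·d_B)·d_B = V + 1.3887·d_B = (10.0408,-8.6770)
sweep = 180° − θ = 10.0969°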